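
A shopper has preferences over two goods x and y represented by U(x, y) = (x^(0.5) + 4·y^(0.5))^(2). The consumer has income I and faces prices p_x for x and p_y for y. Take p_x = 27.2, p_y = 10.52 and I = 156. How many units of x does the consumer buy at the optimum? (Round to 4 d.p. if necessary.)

MU_x ∝ x^(-0.5), MU_y ∝ 4·y^(-0.5), so MRS = (1/4)·(y/x)^(0.5) = p_x/p_y.
Solve for the ratio: y/x = [4·p_x/p_y]^(2).
With the ratio pinned down, the budget gives x* = I/(p_x + p_y·(y/x)) and y* = (y/x)·x*.
Numerically y/x = 106.961211, so x* = 156/(27.2 + 10.52·106.961211) = 0.1354.

x* = 0.1354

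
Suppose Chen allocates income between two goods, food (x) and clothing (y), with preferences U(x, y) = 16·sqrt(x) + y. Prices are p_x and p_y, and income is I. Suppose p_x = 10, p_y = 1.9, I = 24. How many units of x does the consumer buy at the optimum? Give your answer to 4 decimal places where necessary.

Utility is quasi-linear in y; the FOC for x is 8/√x = p_x/p_y.
Solve: √x = 8·p_y/p_x, so x*(p_x,p_y) = (8·p_y/p_x)², and y* = (I − p_x·x*)/p_y.
Plugging in: x* = (8·1.9/10)² = 2.3104.

x* = 2.3104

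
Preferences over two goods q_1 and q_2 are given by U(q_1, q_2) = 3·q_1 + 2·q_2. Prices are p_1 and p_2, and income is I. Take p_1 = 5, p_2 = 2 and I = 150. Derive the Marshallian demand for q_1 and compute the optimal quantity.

Perfect substitutes: compare marginal utility per dollar. 3/p_1 vs 2/p_2 → 0.6 vs 1.
q_2 gives more utility per dollar, so spend all income on q_2: q_2* = I/p_2, q_1* = 0.
Numerically: q_1* = 0, q_2* = 75.

q_1* = 0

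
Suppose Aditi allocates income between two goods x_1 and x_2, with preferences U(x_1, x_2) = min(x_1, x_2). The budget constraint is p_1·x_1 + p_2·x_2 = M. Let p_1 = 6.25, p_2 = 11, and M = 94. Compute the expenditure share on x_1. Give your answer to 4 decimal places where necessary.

With perfect complements, no substitution: consume in ratio x_1:x_2 = 1:1.
Budget: p_1·x_1 + p_2·x_1 = M, so (p_1 + p_2)·x_1 = M.
Demand: x_1*(p_1,p_2,M) = M/(p_1 + p_2), x_2* = M/(p_1 + p_2).
Here 6.25 + 11 = 17.25, giving x_1* = 5.4493 and x_2* = 5.4493.
Expenditure on x_1: 6.25·5.4493 = 34.058; share = 0.3623.

share on x_1 = 0.3623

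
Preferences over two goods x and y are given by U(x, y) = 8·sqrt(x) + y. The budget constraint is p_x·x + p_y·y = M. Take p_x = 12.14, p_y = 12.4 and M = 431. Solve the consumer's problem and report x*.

x* = 16.6927

Thus x* = (4·p_y/p_x)² — independent of M — with the rest of income spent on y.
Plugging in: x* = (4·12.4/12.14)² = 16.6927.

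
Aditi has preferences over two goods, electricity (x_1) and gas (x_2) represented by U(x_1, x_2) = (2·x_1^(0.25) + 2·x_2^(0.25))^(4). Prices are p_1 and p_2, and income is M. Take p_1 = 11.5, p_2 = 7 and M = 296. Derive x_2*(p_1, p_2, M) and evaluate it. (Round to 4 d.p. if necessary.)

MU_x_1 ∝ 2·x_1^(-0.75), MU_x_2 ∝ 2·x_2^(-0.75), so MRS = (x_2/x_1)^(0.75) = p_1/p_2.
Hence x_2/x_1 = (p_1/p_2)^(1/(0.75)), i.e. raised to the 4/3 power.
With the ratio pinned down, the budget gives x_1* = M/(p_1 + p_2·(x_2/x_1)) and x_2* = (x_2/x_1)·x_1*.
Numerically x_2/x_1 = 1.938503, so x_1* = 296/(11.5 + 7·1.938503) = 11.8072 and x_2* = 1.938503·11.8072 = 22.8882.

x_2* = 22.8882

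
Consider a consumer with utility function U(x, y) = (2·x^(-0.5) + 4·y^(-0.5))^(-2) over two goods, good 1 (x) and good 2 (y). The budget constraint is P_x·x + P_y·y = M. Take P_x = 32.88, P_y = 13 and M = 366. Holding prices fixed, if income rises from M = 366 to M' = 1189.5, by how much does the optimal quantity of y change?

Δy* = 34.0881

MU_x ∝ 2·x^(-1.5), MU_y ∝ 4·y^(-1.5), so MRS = (1/2)·(y/x)^(1.5) = P_x/P_y.
Hence y/x = (2·P_x/P_y)^(1/(1.5)), i.e. raised to the 2/3 power.
Substitute y = (y/x)·x into the budget: x* = M/(P_x + P_y·(y/x)).
Numerically y/x = 2.946766, so x* = 366/(32.88 + 13·2.946766) = 5.1413 and y* = 2.946766·5.1413 = 15.1503.
At M' = 1189.5: y* = 49.2384. Change: 49.2384 − 15.1503 = 34.0881.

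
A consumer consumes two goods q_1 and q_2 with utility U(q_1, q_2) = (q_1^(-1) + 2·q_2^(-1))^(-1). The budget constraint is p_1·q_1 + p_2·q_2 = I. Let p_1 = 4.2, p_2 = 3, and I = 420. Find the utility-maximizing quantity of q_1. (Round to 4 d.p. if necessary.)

q_1* = 45.5533

From the CES first-order condition, (1/2)·(q_2/q_1)^(2) = p_1/p_2.
Solve for the ratio: q_2/q_1 = [2·p_1/p_2]^(0.5).
Substitute q_2 = (q_2/q_1)·q_1 into the budget: q_1* = I/(p_1 + p_2·(q_2/q_1)).
Numerically q_2/q_1 = 1.67332, so q_1* = 420/(4.2 + 3·1.67332) = 45.5533.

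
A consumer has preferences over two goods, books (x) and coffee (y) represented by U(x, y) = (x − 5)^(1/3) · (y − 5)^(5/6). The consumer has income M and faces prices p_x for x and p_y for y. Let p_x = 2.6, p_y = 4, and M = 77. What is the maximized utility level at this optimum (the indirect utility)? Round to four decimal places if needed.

V = 9.423

Let x' = x−5, y' = y−5. MRS = (2/5)·y'/x' = p_x/p_y.
Substituting into the budget: x* = 5 + 2/7·(M − 5·p_x − 5·p_y)/p_x, and y* = 5 + 5/7·(…)/p_y.
Discretionary income = 77 − 5·2.6 − 5·4 = 44; x* = 5 + 2/7·44/2.6 = 9.8352; y* = 5 + 5/7·44/4 = 12.8571.
Utility at the optimum: U(9.8352, 12.8571) = 9.423.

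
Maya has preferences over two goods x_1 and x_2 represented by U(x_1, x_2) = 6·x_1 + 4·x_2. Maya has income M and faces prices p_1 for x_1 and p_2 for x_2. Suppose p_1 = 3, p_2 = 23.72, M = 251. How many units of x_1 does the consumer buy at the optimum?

Perfect substitutes: compare marginal utility per dollar. 6/p_1 vs 4/p_2 → 2 vs 0.1686.
x_1 gives more utility per dollar, so spend all income on x_1: x_1* = M/p_1, x_2* = 0.
Numerically: x_1* = 83.6667, x_2* = 0.

x_1* = 83.6667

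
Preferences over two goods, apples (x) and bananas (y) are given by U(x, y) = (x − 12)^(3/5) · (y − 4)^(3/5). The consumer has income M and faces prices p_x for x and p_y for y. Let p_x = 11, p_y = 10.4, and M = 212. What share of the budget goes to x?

Let x' = x−12, y' = y−4. MRS = y'/x' = p_x/p_y.
After buying the subsistence bundle (12, 4), a share 0.5 of the remaining income goes to x: x* = 12 + 0.5·(M − 12p_x − 4p_y)/p_x.
Discretionary income = 212 − 12·11 − 4·10.4 = 38.4; x* = 12 + 0.5·38.4/11 = 13.7455; y* = 4 + 0.5·38.4/10.4 = 5.8462.
Expenditure on x: 11·13.7455 = 151.2; share = 0.7132.

share on x = 0.7132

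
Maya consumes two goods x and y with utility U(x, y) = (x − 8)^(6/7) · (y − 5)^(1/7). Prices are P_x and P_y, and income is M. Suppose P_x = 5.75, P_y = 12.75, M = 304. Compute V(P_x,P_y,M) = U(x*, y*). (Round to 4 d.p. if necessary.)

This is Cobb-Douglas in (x−8, y−5): tangency gives 6/7·P_y·(y−5) = 1/7·P_x·(x−8).
Substituting into the budget: x* = 8 + 6/7·(M − 8·P_x − 5·P_y)/P_x, and y* = 5 + 1/7·(…)/P_y.
Discretionary income = 304 − 8·5.75 − 5·12.75 = 194.25; x* = 8 + 6/7·194.25/5.75 = 36.9565; y* = 5 + 1/7·194.25/12.75 = 7.1765.
Utility at the optimum: U(36.9565, 7.1765) = 20.0067.

V = 20.0067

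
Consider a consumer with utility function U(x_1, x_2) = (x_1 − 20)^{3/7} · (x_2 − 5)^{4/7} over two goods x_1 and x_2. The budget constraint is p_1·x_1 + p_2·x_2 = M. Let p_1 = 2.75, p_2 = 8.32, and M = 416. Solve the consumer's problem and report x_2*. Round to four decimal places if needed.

x_2* = 26.9368

MRS = (3/4)·(x_2−5)/(x_1−20). Tangency with p_1/p_2 gives x_2−5 = (4/3)·(p_1/p_2)·(x_1−20).
Substituting into the budget: x_1* = 20 + 3/7·(M − 20·p_1 − 5·p_2)/p_1, and x_2* = 5 + 4/7·(…)/p_2.
Discretionary income = 416 − 20·2.75 − 5·8.32 = 319.4; x_2* = 5 + 4/7·319.4/8.32 = 26.9368.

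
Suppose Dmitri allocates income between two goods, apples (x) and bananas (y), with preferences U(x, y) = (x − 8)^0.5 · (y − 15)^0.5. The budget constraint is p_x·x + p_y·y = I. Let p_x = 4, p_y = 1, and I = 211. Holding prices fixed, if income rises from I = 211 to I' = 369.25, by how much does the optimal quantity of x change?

Discretionary income = 211 − 8·4 − 15·1 = 164; x* = 8 + 0.5·164/4 = 28.5.
At I' = 369.25: x* = 48.2812. Change: 48.2812 − 28.5 = 19.7812.

Δx* = 19.7812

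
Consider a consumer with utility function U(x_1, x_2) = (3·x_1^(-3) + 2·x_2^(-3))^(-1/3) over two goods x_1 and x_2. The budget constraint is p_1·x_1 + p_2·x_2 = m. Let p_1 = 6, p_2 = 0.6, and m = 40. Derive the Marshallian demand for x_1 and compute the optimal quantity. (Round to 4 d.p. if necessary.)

x_1* = 5.7437

MU_x_1 ∝ 3·x_1^(-4), MU_x_2 ∝ 2·x_2^(-4), so MRS = (3/2)·(x_2/x_1)^(4) = p_1/p_2.
Solve for the ratio: x_2/x_1 = [(2/3)·p_1/p_2]^(0.25).
Substitute x_2 = (x_2/x_1)·x_1 into the budget: x_1* = m/(p_1 + p_2·(x_2/x_1)).
Numerically x_2/x_1 = 1.606857, so x_1* = 40/(6 + 0.6·1.606857) = 5.7437.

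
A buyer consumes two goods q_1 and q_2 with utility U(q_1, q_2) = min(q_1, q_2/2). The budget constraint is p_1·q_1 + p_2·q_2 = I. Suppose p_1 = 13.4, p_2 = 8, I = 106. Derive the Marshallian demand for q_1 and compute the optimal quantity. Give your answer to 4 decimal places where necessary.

q_1* = 3.6054

With perfect complements, no substitution: consume in ratio q_1:q_2 = 1:2.
Budget: p_1·q_1 + p_2·2·q_1 = I, so (p_1 + 2·p_2)·q_1 = I.
Demand: q_1*(p_1,p_2,I) = I/(p_1 + 2·p_2), q_2* = 2·I/(p_1 + 2·p_2).
Here 13.4 + 2·8 = 29.4, giving q_1* = 3.6054.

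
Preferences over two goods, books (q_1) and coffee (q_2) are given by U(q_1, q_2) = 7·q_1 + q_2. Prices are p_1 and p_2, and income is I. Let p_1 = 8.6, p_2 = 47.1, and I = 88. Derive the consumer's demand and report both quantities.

q_1 gives more utility per dollar, so spend all income on q_1: q_1* = I/p_1, q_2* = 0.
Numerically: q_1* = 10.2326, q_2* = 0.

q_1* = 10.2326, q_2* = 0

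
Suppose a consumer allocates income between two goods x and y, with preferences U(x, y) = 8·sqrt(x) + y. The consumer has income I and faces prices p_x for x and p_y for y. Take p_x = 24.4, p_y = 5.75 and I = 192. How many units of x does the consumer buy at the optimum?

x* = 0.8885

Utility is quasi-linear in y; the FOC for x is 4/√x = p_x/p_y.
Thus x* = (4·p_y/p_x)² — independent of I — with the rest of income spent on y.
Plugging in: x* = (4·5.75/24.4)² = 0.8885.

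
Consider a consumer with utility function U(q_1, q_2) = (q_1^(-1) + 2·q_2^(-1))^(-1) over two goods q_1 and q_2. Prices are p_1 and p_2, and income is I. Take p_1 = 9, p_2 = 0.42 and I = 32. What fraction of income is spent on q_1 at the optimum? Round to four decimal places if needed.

share on q_1 = 0.766

From the CES first-order condition, (1/2)·(q_2/q_1)^(2) = p_1/p_2.
Solve for the ratio: q_2/q_1 = [2·p_1/p_2]^(0.5).
Substitute q_2 = (q_2/q_1)·q_1 into the budget: q_1* = I/(p_1 + p_2·(q_2/q_1)).
Numerically q_2/q_1 = 6.546537, so q_1* = 32/(9 + 0.42·6.546537) = 2.7235 and q_2* = 6.546537·2.7235 = 17.8296.
Expenditure on q_1: 9·2.7235 = 24.5116; share = 0.766.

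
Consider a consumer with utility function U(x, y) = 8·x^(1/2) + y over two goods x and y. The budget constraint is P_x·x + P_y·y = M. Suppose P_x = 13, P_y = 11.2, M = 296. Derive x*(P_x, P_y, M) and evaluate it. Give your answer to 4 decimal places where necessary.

x* = 11.876

Utility is quasi-linear in y; the FOC for x is 4/√x = P_x/P_y.
Solve: √x = 4·P_y/P_x, so x*(P_x,P_y) = (4·P_y/P_x)², and y* = (M − P_x·x*)/P_y.
Plugging in: x* = (4·11.2/13)² = 11.876.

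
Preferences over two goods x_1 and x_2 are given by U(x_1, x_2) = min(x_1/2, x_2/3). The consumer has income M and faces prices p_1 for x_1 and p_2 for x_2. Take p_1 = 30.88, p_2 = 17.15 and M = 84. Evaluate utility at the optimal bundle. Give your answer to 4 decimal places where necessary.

Here 2·30.88 + 3·17.15 = 113.21, giving x_1* = 1.484 and x_2* = 2.226.
Utility at the optimum: U(1.484, 2.226) = 0.742.

V = 0.742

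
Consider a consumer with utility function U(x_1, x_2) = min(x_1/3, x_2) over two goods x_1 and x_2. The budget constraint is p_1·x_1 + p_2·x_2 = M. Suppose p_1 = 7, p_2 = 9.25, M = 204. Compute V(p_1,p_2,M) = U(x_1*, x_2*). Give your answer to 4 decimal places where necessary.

V = 6.7438

Leontief preferences: the optimum is at the kink where x_1/3 = x_2/1, i.e. x_2 = (1/3)·x_1.
Budget: p_1·x_1 + p_2·(1/3)·x_1 = M, so (3·p_1 + p_2)·x_1 = 3·M.
Demand: x_1*(p_1,p_2,M) = 3·M/(3·p_1 + p_2), x_2* = M/(3·p_1 + p_2).
Here 3·7 + 9.25 = 30.25, giving x_1* = 20.2314 and x_2* = 6.7438.
Utility at the optimum: U(20.2314, 6.7438) = 6.7438.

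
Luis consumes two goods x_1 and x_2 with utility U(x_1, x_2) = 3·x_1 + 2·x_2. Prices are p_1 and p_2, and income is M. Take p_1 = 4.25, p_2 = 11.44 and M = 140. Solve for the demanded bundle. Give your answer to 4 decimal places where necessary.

Numerically: x_1* = 32.9412, x_2* = 0.

x_1* = 32.9412, x_2* = 0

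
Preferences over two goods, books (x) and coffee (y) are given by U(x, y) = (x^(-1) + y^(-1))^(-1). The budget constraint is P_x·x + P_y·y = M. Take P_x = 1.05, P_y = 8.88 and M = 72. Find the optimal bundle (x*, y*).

x* = 17.5459, y* = 6.0334

MRS = MU_x/MU_y = (y/x)^(2). Set equal to P_x/P_y.
Hence y/x = (P_x/P_y)^(1/(2)), i.e. raised to the 0.5 power.
With the ratio pinned down, the budget gives x* = M/(P_x + P_y·(y/x)) and y* = (y/x)·x*.
Numerically y/x = 0.343865, so x* = 72/(1.05 + 8.88·0.343865) = 17.5459 and y* = 0.343865·17.5459 = 6.0334.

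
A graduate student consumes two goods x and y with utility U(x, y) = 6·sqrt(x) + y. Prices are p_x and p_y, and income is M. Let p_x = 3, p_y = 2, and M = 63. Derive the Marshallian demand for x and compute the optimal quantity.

x* = 4

Plugging in: x* = (3·2/3)² = 4.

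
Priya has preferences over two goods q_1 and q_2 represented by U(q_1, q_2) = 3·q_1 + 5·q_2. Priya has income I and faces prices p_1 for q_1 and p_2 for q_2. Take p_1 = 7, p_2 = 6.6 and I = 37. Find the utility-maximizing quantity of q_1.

Linear utility — the consumer picks whichever good has higher MU/price: 3/7 = 0.4286 vs 5/6.6 = 0.7576.
q_2 gives more utility per dollar, so spend all income on q_2: q_2* = I/p_2, q_1* = 0.
Numerically: q_1* = 0, q_2* = 5.6061.

q_1* = 0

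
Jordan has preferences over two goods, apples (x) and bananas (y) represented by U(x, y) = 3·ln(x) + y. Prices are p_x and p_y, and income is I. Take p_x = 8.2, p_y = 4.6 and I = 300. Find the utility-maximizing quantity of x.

x* = 1.6829

Set MRS = p_x/p_y: (3/x)/1 = p_x/p_y.
So x*(p_x,p_y) = 3·p_y/p_x, independent of income; and y* = (I − 3·p_y)/p_y.
At the given prices: x* = 3·4.6/8.2 = 1.6829.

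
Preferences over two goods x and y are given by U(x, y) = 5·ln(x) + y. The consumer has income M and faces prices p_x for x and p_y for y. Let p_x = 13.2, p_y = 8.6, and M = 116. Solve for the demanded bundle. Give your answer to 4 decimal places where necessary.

x* = 3.2576, y* = 8.4884

At the given prices: x* = 5·8.6/13.2 = 3.2576, and y* = 8.4884.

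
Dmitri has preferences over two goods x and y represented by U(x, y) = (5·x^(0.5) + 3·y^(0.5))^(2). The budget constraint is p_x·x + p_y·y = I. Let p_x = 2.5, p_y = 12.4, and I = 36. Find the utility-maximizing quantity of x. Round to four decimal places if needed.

x* = 13.4256

MU_x ∝ 5·x^(-0.5), MU_y ∝ 3·y^(-0.5), so MRS = (5/3)·(y/x)^(0.5) = p_x/p_y.
Solve for the ratio: y/x = [(3/5)·p_x/p_y]^(2).
Substitute y = (y/x)·x into the budget: x* = I/(p_x + p_y·(y/x)).
Numerically y/x = 0.014633, so x* = 36/(2.5 + 12.4·0.014633) = 13.4256.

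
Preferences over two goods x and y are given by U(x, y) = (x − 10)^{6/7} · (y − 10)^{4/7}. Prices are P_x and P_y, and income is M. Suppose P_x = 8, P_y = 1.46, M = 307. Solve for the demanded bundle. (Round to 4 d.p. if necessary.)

x* = 25.93, y* = 68.1918

MRS = (3/2)·(y−10)/(x−10). Tangency with P_x/P_y gives y−10 = (2/3)·(P_x/P_y)·(x−10).
After buying the subsistence bundle (10, 10), a share 0.6 of the remaining income goes to x: x* = 10 + 0.6·(M − 10P_x − 10P_y)/P_x.
Discretionary income = 307 − 10·8 − 10·1.46 = 212.4; x* = 10 + 0.6·212.4/8 = 25.93; y* = 10 + 0.4·212.4/1.46 = 68.1918.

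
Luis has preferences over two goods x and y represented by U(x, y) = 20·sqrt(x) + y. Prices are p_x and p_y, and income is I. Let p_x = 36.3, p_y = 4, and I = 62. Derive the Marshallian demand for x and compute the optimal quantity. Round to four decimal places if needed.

x* = 1.2142

Plugging in: x* = (10·4/36.3)² = 1.2142.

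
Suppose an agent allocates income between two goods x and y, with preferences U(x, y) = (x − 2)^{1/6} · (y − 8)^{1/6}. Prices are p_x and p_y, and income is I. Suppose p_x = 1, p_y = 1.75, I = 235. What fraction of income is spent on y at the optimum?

This is Cobb-Douglas in (x−2, y−8): tangency gives 1/6·p_y·(y−8) = 1/6·p_x·(x−2).
After buying the subsistence bundle (2, 8), a share 0.5 of the remaining income goes to x: x* = 2 + 0.5·(I − 2p_x − 8p_y)/p_x.
Discretionary income = 235 − 2·1 − 8·1.75 = 219; x* = 2 + 0.5·219/1 = 111.5; y* = 8 + 0.5·219/1.75 = 70.5714.
Expenditure on y: 1.75·70.5714 = 123.5; share = 0.5255.

share on y = 0.5255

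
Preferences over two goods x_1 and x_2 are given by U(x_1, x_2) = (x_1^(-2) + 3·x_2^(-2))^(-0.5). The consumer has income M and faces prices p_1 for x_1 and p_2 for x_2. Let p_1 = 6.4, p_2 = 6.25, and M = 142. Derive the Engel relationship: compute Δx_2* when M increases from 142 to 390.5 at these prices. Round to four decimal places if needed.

MRS = MU_x_1/MU_x_2 = (1/3)·(x_2/x_1)^(3). Set equal to p_1/p_2.
Solve for the ratio: x_2/x_1 = [3·p_1/p_2]^(1/3).
Substitute x_2 = (x_2/x_1)·x_1 into the budget: x_1* = M/(p_1 + p_2·(x_2/x_1)).
Numerically x_2/x_1 = 1.453696, so x_1* = 142/(6.4 + 6.25·1.453696) = 9.1698 and x_2* = 1.453696·9.1698 = 13.3301.
At M' = 390.5: x_2* = 36.6578. Change: 36.6578 − 13.3301 = 23.3277.

Δx_2* = 23.3277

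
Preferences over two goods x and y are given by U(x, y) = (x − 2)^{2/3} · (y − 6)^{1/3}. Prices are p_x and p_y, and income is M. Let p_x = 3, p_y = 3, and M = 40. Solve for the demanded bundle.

Discretionary income = 40 − 2·3 − 6·3 = 16; x* = 2 + 2/3·16/3 = 5.5556; y* = 6 + 1/3·16/3 = 7.7778.

x* = 5.5556, y* = 7.7778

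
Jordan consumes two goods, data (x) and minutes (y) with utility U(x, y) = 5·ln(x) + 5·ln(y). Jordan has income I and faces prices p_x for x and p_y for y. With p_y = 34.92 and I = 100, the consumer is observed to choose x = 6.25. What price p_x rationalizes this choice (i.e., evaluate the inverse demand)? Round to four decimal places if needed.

p_x = 8

MU_x/MU_y = (5·y)/(5·x); tangency sets this equal to p_x/p_y.
Rearranging, p_y·y = p_x·x. Substituting into the budget gives p_x·x·(1 + 1) = I.
Demand: x*(p_x,p_y,I) = 0.5·I/p_x and y* = 0.5·I/p_y.
Set x* = 6.25 in the demand function and solve for p_x: p_x = 8.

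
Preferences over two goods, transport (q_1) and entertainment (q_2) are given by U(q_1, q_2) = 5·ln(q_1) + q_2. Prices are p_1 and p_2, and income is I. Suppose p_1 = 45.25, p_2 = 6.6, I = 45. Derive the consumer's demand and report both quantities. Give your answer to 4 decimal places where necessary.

MU_q_1 = 5/q_1, MU_q_2 = 1. Tangency: 5/q_1 = p_1/p_2.
So q_1*(p_1,p_2) = 5·p_2/p_1, independent of income; and q_2* = (I − 5·p_2)/p_2.
At the given prices: q_1* = 5·6.6/45.25 = 0.7293, and q_2* = 1.8182.

q_1* = 0.7293, q_2* = 1.8182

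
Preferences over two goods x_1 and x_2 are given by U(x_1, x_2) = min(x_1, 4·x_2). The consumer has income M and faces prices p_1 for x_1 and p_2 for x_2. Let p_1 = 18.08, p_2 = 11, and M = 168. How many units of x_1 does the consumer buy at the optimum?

With perfect complements, no substitution: consume in ratio x_1:x_2 = 4:1.
Budget: p_1·x_1 + p_2·(1/4)·x_1 = M, so (4·p_1 + p_2)·x_1 = 4·M.
Demand: x_1*(p_1,p_2,M) = 4·M/(4·p_1 + p_2), x_2* = M/(4·p_1 + p_2).
Here 4·18.08 + 11 = 83.32, giving x_1* = 8.0653.

x_1* = 8.0653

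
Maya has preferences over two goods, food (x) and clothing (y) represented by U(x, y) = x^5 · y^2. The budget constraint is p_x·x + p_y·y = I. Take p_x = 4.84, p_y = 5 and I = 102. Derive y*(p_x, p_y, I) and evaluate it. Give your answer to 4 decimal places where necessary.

Tangency: MRS = (5/2)·y/x = p_x/p_y.
So 5·p_y·y = 2·p_x·x; combined with the budget, a share 5/7 of income goes to x.
Demand: x*(p_x,p_y,I) = 5/7·I/p_x and y* = 2/7·I/p_y.
At p_x=4.84, p_y=5, I=102: y* = 2/7·102/5 = 5.8286.

y* = 5.8286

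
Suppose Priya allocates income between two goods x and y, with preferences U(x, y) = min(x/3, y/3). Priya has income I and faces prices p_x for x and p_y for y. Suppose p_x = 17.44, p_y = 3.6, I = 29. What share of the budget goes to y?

With perfect complements, no substitution: consume in ratio x:y = 3:3.
Budget: p_x·x + p_y·x = I, so (3·p_x + 3·p_y)·x = 3·I.
Demand: x*(p_x,p_y,I) = 3·I/(3·p_x + 3·p_y), y* = 3·I/(3·p_x + 3·p_y).
Here 3·17.44 + 3·3.6 = 63.12, giving x* = 1.3783 and y* = 1.3783.
Expenditure on y: 3.6·1.3783 = 4.962; share = 0.1711.

share on y = 0.1711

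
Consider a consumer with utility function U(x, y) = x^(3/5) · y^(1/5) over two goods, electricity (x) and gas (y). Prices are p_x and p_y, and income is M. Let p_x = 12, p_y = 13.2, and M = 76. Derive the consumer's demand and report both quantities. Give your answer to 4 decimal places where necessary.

x* = 4.75, y* = 1.4394

Demand: x*(p_x,p_y,M) = 0.75·M/p_x and y* = 0.25·M/p_y.
At p_x=12, p_y=13.2, M=76: x* = 0.75·76/12 = 4.75, y* = 1.4394.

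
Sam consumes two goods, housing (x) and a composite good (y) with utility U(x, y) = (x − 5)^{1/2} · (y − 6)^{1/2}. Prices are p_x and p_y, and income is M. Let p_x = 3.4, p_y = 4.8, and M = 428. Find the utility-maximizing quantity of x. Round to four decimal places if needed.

x* = 61.2059

After buying the subsistence bundle (5, 6), a share 0.5 of the remaining income goes to x: x* = 5 + 0.5·(M − 5p_x − 6p_y)/p_x.
Discretionary income = 428 − 5·3.4 − 6·4.8 = 382.2; x* = 5 + 0.5·382.2/3.4 = 61.2059.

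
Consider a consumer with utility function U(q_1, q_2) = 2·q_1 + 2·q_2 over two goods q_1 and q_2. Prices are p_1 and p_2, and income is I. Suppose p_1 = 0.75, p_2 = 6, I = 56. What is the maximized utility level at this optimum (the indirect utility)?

q_1 gives more utility per dollar, so spend all income on q_1: q_1* = I/p_1, q_2* = 0.
Numerically: q_1* = 74.6667, q_2* = 0.
Utility at the optimum: U(74.6667, 0) = 149.3333.

V = 149.3333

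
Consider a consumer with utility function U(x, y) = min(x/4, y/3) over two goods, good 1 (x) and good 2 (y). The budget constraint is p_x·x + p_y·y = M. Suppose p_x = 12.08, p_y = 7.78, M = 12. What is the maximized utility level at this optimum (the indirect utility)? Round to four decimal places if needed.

V = 0.1675

Leontief preferences: the optimum is at the kink where x/4 = y/3, i.e. y = (3/4)·x.
Budget: p_x·x + p_y·(3/4)·x = M, so (4·p_x + 3·p_y)·x = 4·M.
Demand: x*(p_x,p_y,M) = 4·M/(4·p_x + 3·p_y), y* = 3·M/(4·p_x + 3·p_y).
Here 4·12.08 + 3·7.78 = 71.66, giving x* = 0.6698 and y* = 0.5024.
Utility at the optimum: U(0.6698, 0.5024) = 0.1675.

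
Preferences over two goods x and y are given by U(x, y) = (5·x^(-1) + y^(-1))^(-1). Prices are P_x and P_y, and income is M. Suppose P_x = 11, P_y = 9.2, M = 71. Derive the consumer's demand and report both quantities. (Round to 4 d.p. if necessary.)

With the ratio pinned down, the budget gives x* = M/(P_x + P_y·(y/x)) and y* = (y/x)·x*.
Numerically y/x = 0.48901, so x* = 71/(11 + 9.2·0.48901) = 4.581 and y* = 0.48901·4.581 = 2.2401.

x* = 4.581, y* = 2.2401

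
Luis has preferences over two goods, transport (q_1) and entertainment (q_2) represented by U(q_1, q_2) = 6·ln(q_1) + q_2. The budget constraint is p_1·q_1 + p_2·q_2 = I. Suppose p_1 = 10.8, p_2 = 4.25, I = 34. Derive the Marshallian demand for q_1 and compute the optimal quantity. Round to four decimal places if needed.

So q_1*(p_1,p_2) = 6·p_2/p_1, independent of income; and q_2* = (I − 6·p_2)/p_2.
At the given prices: q_1* = 6·4.25/10.8 = 2.3611.

q_1* = 2.3611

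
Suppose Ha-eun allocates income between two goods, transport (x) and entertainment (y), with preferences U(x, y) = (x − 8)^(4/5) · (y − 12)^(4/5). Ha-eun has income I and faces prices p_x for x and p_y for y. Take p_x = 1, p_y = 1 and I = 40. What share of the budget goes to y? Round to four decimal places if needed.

share on y = 0.55

This is Cobb-Douglas in (x−8, y−12): tangency gives 0.8·p_y·(y−12) = 0.8·p_x·(x−8).
After buying the subsistence bundle (8, 12), a share 0.5 of the remaining income goes to x: x* = 8 + 0.5·(I − 8p_x − 12p_y)/p_x.
Discretionary income = 40 − 8·1 − 12·1 = 20; x* = 8 + 0.5·20/1 = 18; y* = 12 + 0.5·20/1 = 22.
Expenditure on y: 1·22 = 22; share = 0.55.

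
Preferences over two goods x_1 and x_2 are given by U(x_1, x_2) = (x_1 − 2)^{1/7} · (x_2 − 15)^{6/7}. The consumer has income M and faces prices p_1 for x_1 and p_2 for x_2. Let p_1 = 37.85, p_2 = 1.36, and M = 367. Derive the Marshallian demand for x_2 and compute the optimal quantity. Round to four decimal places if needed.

MRS = (1/6)·(x_2−15)/(x_1−2). Tangency with p_1/p_2 gives x_2−15 = 6·(p_1/p_2)·(x_1−2).
After buying the subsistence bundle (2, 15), a share 1/7 of the remaining income goes to x_1: x_1* = 2 + 1/7·(M − 2p_1 − 15p_2)/p_1.
Discretionary income = 367 − 2·37.85 − 15·1.36 = 270.9; x_2* = 15 + 6/7·270.9/1.36 = 185.7353.

x_2* = 185.7353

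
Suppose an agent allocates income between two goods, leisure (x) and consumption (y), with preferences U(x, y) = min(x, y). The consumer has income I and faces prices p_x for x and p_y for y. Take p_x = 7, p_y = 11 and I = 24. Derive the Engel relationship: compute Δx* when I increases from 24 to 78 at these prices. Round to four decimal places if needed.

Demand: x*(p_x,p_y,I) = I/(p_x + p_y), y* = I/(p_x + p_y).
Here 7 + 11 = 18, giving x* = 1.3333.
At I' = 78: x* = 4.3333. Change: 4.3333 − 1.3333 = 3.

Δx* = 3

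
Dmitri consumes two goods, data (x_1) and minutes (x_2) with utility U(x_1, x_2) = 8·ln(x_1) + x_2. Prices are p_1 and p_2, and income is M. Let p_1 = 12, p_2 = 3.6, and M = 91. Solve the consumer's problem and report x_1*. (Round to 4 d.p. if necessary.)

So x_1*(p_1,p_2) = 8·p_2/p_1, independent of income; and x_2* = (M − 8·p_2)/p_2.
At the given prices: x_1* = 8·3.6/12 = 2.4.

x_1* = 2.4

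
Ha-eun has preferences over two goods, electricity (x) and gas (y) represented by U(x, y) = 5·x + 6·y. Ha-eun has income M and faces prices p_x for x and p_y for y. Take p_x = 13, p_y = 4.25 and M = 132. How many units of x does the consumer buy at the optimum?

x* = 0

Linear utility — the consumer picks whichever good has higher MU/price: 5/13 = 0.3846 vs 6/4.25 = 1.4118.
y gives more utility per dollar, so spend all income on y: y* = M/p_y, x* = 0.
Numerically: x* = 0, y* = 31.0588.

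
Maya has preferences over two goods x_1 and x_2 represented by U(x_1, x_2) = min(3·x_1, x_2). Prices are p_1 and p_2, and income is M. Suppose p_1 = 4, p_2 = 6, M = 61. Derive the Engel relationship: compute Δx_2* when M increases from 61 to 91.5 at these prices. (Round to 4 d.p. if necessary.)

Δx_2* = 4.1591

Leontief preferences: the optimum is at the kink where x_1/1 = x_2/3, i.e. x_2 = 3·x_1.
Budget: p_1·x_1 + p_2·3·x_1 = M, so (p_1 + 3·p_2)·x_1 = M.
Demand: x_1*(p_1,p_2,M) = M/(p_1 + 3·p_2), x_2* = 3·M/(p_1 + 3·p_2).
Here 4 + 3·6 = 22, giving x_2* = 8.3182.
At M' = 91.5: x_2* = 12.4773. Change: 12.4773 − 8.3182 = 4.1591.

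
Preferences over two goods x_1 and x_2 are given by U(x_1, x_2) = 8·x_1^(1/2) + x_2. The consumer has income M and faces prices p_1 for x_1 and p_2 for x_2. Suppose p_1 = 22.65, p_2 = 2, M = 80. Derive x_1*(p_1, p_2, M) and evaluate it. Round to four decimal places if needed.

Utility is quasi-linear in x_2; the FOC for x_1 is 4/√x_1 = p_1/p_2.
Thus x_1* = (4·p_2/p_1)² — independent of M — with the rest of income spent on x_2.
Plugging in: x_1* = (4·2/22.65)² = 0.1248.

x_1* = 0.1248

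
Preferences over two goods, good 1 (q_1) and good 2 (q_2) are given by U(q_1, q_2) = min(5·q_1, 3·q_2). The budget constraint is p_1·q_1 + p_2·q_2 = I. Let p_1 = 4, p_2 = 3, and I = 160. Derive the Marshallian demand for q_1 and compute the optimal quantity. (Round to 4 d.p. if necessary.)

With perfect complements, no substitution: consume in ratio q_1:q_2 = 3:5.
Budget: p_1·q_1 + p_2·(5/3)·q_1 = I, so (3·p_1 + 5·p_2)·q_1 = 3·I.
Demand: q_1*(p_1,p_2,I) = 3·I/(3·p_1 + 5·p_2), q_2* = 5·I/(3·p_1 + 5·p_2).
Here 3·4 + 5·3 = 27, giving q_1* = 17.7778.

q_1* = 17.7778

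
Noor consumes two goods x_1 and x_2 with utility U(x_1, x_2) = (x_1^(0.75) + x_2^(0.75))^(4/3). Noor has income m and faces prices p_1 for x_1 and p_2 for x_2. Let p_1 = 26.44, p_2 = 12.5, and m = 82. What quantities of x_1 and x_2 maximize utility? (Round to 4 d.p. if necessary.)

Numerically x_2/x_1 = 20.017312, so x_1* = 82/(26.44 + 12.5·20.017312) = 0.2964 and x_2* = 20.017312·0.2964 = 5.9331.

x_1* = 0.2964, x_2* = 5.9331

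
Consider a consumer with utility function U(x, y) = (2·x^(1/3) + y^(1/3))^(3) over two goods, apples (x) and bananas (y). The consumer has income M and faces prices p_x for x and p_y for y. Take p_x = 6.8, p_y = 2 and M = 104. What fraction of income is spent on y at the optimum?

share on y = 0.3946

From the CES first-order condition, 2·(y/x)^(2/3) = p_x/p_y.
Hence y/x = ((1/2)·p_x/p_y)^(1/(2/3)), i.e. raised to the 1.5 power.
With the ratio pinned down, the budget gives x* = M/(p_x + p_y·(y/x)) and y* = (y/x)·x*.
Numerically y/x = 2.216529, so x* = 104/(6.8 + 2·2.216529) = 9.2584 and y* = 2.216529·9.2584 = 20.5215.
Expenditure on y: 2·20.5215 = 41.043; share = 0.3946.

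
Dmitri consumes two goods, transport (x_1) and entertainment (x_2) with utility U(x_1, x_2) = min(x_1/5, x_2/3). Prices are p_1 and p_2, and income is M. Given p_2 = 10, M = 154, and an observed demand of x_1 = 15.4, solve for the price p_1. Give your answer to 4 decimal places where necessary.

p_1 = 4

With perfect complements, no substitution: consume in ratio x_1:x_2 = 5:3.
Budget: p_1·x_1 + p_2·(3/5)·x_1 = M, so (5·p_1 + 3·p_2)·x_1 = 5·M.
Demand: x_1*(p_1,p_2,M) = 5·M/(5·p_1 + 3·p_2), x_2* = 3·M/(5·p_1 + 3·p_2).
Set x_1* = 15.4 in the demand function and solve for p_1: p_1 = 4.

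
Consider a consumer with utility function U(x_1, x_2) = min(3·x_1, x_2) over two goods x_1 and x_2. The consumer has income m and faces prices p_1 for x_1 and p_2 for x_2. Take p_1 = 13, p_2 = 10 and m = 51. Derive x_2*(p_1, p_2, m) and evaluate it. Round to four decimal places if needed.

x_2* = 3.5581

With perfect complements, no substitution: consume in ratio x_1:x_2 = 1:3.
Budget: p_1·x_1 + p_2·3·x_1 = m, so (p_1 + 3·p_2)·x_1 = m.
Demand: x_1*(p_1,p_2,m) = m/(p_1 + 3·p_2), x_2* = 3·m/(p_1 + 3·p_2).
Here 13 + 3·10 = 43, giving x_2* = 3.5581.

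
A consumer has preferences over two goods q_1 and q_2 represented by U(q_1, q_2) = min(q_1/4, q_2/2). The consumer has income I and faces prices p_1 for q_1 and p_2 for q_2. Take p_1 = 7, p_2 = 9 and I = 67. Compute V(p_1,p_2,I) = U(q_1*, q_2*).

Demand: q_1*(p_1,p_2,I) = 4·I/(4·p_1 + 2·p_2), q_2* = 2·I/(4·p_1 + 2·p_2).
Here 4·7 + 2·9 = 46, giving q_1* = 5.8261 and q_2* = 2.913.
Utility at the optimum: U(5.8261, 2.913) = 1.4565.

V = 1.4565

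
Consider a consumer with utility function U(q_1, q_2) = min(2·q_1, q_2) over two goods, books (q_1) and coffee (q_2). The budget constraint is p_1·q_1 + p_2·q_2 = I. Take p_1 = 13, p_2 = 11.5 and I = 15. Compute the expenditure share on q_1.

share on q_1 = 0.3611

With perfect complements, no substitution: consume in ratio q_1:q_2 = 1:2.
Budget: p_1·q_1 + p_2·2·q_1 = I, so (p_1 + 2·p_2)·q_1 = I.
Demand: q_1*(p_1,p_2,I) = I/(p_1 + 2·p_2), q_2* = 2·I/(p_1 + 2·p_2).
Here 13 + 2·11.5 = 36, giving q_1* = 0.4167 and q_2* = 0.8333.
Expenditure on q_1: 13·0.4167 = 5.4167; share = 0.3611.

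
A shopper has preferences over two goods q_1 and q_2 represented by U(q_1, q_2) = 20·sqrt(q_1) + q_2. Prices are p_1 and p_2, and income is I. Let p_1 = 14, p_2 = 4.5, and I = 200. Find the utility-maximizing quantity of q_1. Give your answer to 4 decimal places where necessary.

q_1* = 10.3316

Set MRS = p_1/p_2: 10·q_1^(−1/2) = p_1/p_2.
Thus q_1* = (10·p_2/p_1)² — independent of I — with the rest of income spent on q_2.
Plugging in: q_1* = (10·4.5/14)² = 10.3316.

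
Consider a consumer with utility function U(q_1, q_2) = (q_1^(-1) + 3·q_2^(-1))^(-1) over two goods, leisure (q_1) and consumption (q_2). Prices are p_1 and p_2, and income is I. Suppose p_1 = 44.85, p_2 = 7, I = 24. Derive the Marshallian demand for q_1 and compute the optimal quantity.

MU_q_1 ∝ q_1^(-2), MU_q_2 ∝ 3·q_2^(-2), so MRS = (1/3)·(q_2/q_1)^(2) = p_1/p_2.
Hence q_2/q_1 = (3·p_1/p_2)^(1/(2)), i.e. raised to the 0.5 power.
Substitute q_2 = (q_2/q_1)·q_1 into the budget: q_1* = I/(p_1 + p_2·(q_2/q_1)).
Numerically q_2/q_1 = 4.384225, so q_1* = 24/(44.85 + 7·4.384225) = 0.3177.

q_1* = 0.3177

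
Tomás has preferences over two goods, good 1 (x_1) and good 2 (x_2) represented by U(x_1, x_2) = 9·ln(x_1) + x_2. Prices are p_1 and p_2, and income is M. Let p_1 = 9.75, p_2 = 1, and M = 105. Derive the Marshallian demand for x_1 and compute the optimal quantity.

x_1* = 0.9231

MU_x_1 = 9/x_1, MU_x_2 = 1. Tangency: 9/x_1 = p_1/p_2.
So x_1*(p_1,p_2) = 9·p_2/p_1, independent of income; and x_2* = (M − 9·p_2)/p_2.
At the given prices: x_1* = 9·1/9.75 = 0.9231.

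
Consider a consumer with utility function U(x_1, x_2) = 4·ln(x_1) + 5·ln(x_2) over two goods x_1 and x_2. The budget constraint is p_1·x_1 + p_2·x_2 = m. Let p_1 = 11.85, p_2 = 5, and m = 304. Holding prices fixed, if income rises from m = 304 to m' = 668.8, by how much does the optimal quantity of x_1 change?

Δx_1* = 13.6821

At p_1=11.85, p_2=5, m=304: x_1* = 4/9·304/11.85 = 11.4018.
At m' = 668.8: x_1* = 25.0839. Change: 25.0839 − 11.4018 = 13.6821.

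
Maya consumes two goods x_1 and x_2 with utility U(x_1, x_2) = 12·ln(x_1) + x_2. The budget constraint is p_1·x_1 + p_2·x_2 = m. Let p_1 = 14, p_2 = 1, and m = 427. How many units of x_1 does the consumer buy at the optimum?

MU_x_1 = 12/x_1, MU_x_2 = 1. Tangency: 12/x_1 = p_1/p_2.
So x_1*(p_1,p_2) = 12·p_2/p_1, independent of income; and x_2* = (m − 12·p_2)/p_2.
At the given prices: x_1* = 12·1/14 = 0.8571.

x_1* = 0.8571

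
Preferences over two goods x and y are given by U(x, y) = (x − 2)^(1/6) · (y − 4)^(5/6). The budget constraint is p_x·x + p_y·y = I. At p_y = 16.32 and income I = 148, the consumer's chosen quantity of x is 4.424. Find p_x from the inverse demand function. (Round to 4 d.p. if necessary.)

p_x = 5

Let x' = x−2, y' = y−4. MRS = (1/5)·y'/x' = p_x/p_y.
Substituting into the budget: x* = 2 + 1/6·(I − 2·p_x − 4·p_y)/p_x, and y* = 4 + 5/6·(…)/p_y.
Set x* = 4.424 in the demand function and solve for p_x: p_x = 5.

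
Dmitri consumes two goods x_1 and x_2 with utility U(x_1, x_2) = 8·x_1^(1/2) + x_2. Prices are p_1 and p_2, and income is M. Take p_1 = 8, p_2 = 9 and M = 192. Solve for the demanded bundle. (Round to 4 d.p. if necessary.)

Utility is quasi-linear in x_2; the FOC for x_1 is 4/√x_1 = p_1/p_2.
Thus x_1* = (4·p_2/p_1)² — independent of M — with the rest of income spent on x_2.
Plugging in: x_1* = (4·9/8)² = 20.25, x_2* = 3.3333.

x_1* = 20.25, x_2* = 3.3333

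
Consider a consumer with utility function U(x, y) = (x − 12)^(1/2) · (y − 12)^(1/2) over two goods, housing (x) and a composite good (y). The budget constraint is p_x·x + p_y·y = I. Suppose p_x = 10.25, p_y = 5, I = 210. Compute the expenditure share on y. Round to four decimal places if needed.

share on y = 0.35

Let x' = x−12, y' = y−12. MRS = y'/x' = p_x/p_y.
Substituting into the budget: x* = 12 + 0.5·(I − 12·p_x − 12·p_y)/p_x, and y* = 12 + 0.5·(…)/p_y.
Discretionary income = 210 − 12·10.25 − 12·5 = 27; x* = 12 + 0.5·27/10.25 = 13.3171; y* = 12 + 0.5·27/5 = 14.7.
Expenditure on y: 5·14.7 = 73.5; share = 0.35.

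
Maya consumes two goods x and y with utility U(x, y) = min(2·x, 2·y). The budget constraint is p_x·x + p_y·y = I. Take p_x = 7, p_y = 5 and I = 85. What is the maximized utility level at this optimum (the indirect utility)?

V = 14.1667

Demand: x*(p_x,p_y,I) = 2·I/(2·p_x + 2·p_y), y* = 2·I/(2·p_x + 2·p_y).
Here 2·7 + 2·5 = 24, giving x* = 7.0833 and y* = 7.0833.
Utility at the optimum: U(7.0833, 7.0833) = 14.1667.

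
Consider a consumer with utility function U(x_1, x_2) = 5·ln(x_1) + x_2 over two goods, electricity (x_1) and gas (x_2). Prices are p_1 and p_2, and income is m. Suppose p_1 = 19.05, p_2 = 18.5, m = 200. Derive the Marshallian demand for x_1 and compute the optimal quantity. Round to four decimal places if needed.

x_1* = 4.8556

MU_x_1 = 5/x_1, MU_x_2 = 1. Tangency: 5/x_1 = p_1/p_2.
So x_1*(p_1,p_2) = 5·p_2/p_1, independent of income; and x_2* = (m − 5·p_2)/p_2.
At the given prices: x_1* = 5·18.5/19.05 = 4.8556.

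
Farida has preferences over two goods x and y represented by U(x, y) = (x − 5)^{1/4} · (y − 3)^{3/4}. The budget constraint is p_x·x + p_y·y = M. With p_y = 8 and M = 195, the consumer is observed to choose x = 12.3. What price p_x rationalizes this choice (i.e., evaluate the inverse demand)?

Let x' = x−5, y' = y−3. MRS = (1/3)·y'/x' = p_x/p_y.
After buying the subsistence bundle (5, 3), a share 0.25 of the remaining income goes to x: x* = 5 + 0.25·(M − 5p_x − 3p_y)/p_x.
Set x* = 12.3 in the demand function and solve for p_x: p_x = 5.

p_x = 5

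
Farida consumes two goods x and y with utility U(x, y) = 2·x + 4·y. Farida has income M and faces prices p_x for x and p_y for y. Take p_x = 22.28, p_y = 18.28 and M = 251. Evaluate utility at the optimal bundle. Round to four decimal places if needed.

V = 54.9234

Linear utility — the consumer picks whichever good has higher MU/price: 2/22.28 = 0.0898 vs 4/18.28 = 0.2188.
y gives more utility per dollar, so spend all income on y: y* = M/p_y, x* = 0.
Numerically: x* = 0, y* = 13.7309.
Utility at the optimum: U(0, 13.7309) = 54.9234.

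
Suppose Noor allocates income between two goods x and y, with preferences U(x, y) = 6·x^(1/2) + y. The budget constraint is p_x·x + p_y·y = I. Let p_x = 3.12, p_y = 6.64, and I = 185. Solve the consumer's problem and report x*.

x* = 40.7633

Utility is quasi-linear in y; the FOC for x is 3/√x = p_x/p_y.
Solve: √x = 3·p_y/p_x, so x*(p_x,p_y) = (3·p_y/p_x)², and y* = (I − p_x·x*)/p_y.
Plugging in: x* = (3·6.64/3.12)² = 40.7633.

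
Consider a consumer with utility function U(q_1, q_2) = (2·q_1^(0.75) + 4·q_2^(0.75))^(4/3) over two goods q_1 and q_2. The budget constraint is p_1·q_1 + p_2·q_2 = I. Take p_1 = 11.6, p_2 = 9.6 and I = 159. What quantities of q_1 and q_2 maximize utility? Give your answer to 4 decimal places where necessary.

MRS = MU_q_1/MU_q_2 = (1/2)·(q_2/q_1)^(0.25). Set equal to p_1/p_2.
Solve for the ratio: q_2/q_1 = [2·p_1/p_2]^(4).
With the ratio pinned down, the budget gives q_1* = I/(p_1 + p_2·(q_2/q_1)) and q_2* = (q_2/q_1)·q_1*.
Numerically q_2/q_1 = 34.108845, so q_1* = 159/(11.6 + 9.6·34.108845) = 0.469 and q_2* = 34.108845·0.469 = 15.9958.

q_1* = 0.469, q_2* = 15.9958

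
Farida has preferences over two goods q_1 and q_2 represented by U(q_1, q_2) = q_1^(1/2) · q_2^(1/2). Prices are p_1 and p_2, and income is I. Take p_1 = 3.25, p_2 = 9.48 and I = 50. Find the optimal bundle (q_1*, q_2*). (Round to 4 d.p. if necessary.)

At p_1=3.25, p_2=9.48, I=50: q_1* = 0.5·50/3.25 = 7.6923, q_2* = 2.6371.

q_1* = 7.6923, q_2* = 2.6371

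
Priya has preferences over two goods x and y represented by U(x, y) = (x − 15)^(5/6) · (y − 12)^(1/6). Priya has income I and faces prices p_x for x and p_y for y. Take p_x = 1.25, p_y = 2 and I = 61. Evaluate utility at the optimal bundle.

Substituting into the budget: x* = 15 + 5/6·(I − 15·p_x − 12·p_y)/p_x, and y* = 12 + 1/6·(…)/p_y.
Discretionary income = 61 − 15·1.25 − 12·2 = 18.25; x* = 15 + 5/6·18.25/1.25 = 27.1667; y* = 12 + 1/6·18.25/2 = 13.5208.
Utility at the optimum: U(27.1667, 13.5208) = 8.6031.

V = 8.6031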